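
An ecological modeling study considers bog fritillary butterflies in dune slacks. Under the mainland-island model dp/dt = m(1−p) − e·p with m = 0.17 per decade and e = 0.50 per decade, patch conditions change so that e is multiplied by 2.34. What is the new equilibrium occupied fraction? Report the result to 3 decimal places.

0.127

Before: p* = 0.17/(0.17+0.50) = 0.2537.
After: m = 0.17, e = 1.17; p* = 0.17/1.3400 = 0.1269.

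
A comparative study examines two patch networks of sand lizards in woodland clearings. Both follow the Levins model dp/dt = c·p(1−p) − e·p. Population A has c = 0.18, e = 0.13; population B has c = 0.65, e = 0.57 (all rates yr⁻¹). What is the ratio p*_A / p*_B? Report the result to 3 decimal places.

A: p*_A = 1 − 0.13/0.18 = 0.2778.
B: p*_B = 1 − 0.57/0.65 = 0.1231.
p*_A / p*_B = 0.2778/0.1231 = 2.2569.

2.257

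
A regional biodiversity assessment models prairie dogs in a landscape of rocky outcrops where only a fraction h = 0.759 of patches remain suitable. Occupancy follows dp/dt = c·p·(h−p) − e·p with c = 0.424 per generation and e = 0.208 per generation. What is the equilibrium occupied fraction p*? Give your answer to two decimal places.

0.27

Setting dp/dt = 0 and dividing by p* gives c·(h−p*) = e.
So p* = h − e/c = 0.759 − 0.208/0.424 = 0.759 − 0.4906 = 0.2684.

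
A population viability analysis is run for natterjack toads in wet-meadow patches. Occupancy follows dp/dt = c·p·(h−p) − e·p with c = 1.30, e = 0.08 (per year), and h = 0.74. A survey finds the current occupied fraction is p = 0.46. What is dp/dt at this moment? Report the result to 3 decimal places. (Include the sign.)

Colonization term: c·p·(h−p) = 1.30×0.46×0.2800 = 0.16744.
Extinction term: e·p = 0.03680.
dp/dt = 0.16744 − 0.03680 = 0.13064.

0.131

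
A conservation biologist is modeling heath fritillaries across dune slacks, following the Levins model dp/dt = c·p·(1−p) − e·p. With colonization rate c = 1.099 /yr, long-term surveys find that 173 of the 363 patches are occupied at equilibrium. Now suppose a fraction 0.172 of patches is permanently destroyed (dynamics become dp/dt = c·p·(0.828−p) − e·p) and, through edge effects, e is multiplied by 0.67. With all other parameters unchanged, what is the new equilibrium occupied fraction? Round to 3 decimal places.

0.477

Observed p* = 173/363 = 0.47658.
Balance c(1−p*) = e gives e = 1.099×(1 − 0.47658) = 0.57524.
New p* = 0.828 − e/c = 0.828 − 0.38541/1.09900 = 0.47731.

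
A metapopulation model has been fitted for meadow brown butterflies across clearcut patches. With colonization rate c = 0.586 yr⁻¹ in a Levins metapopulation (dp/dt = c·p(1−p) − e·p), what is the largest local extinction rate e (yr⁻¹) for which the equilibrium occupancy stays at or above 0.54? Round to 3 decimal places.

1 − e/c ≥ 0.54 ⇒ e ≤ c(1 − 0.54) = 0.586 × 0.4600.
e_max = 0.2696.

0.270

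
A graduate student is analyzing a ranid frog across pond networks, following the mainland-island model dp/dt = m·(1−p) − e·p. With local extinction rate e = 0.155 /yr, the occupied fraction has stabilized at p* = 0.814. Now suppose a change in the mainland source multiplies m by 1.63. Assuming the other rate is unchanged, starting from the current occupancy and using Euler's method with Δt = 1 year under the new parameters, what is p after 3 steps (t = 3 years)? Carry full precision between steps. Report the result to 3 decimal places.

Balance m(1−p*) = e·p* gives m = e·p*/(1−p*) = 0.155×0.81400/0.18600 = 0.67833.
Starting from p₀ = 0.81400; update p ← p + (dp/dt)·Δt with the new parameters.
  1  |  dp/dt·Δt = +0.079487  |  p_1 = 0.893487
  2  |  dp/dt·Δt = -0.020721  |  p_2 = 0.872766
  3  |  dp/dt·Δt = +0.005402  |  p_3 = 0.878168

0.878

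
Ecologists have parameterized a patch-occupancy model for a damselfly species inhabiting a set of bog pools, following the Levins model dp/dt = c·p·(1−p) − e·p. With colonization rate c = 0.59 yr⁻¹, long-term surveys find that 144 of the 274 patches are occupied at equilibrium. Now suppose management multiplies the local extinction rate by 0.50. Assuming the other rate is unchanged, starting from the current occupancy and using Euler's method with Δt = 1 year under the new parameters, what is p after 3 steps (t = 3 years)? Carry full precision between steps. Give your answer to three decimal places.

0.698

Observed p* = 144/274 = 0.52555.
Balance c(1−p*) = e gives e = 0.59×(1 − 0.52555) = 0.27993.
Starting from p₀ = 0.52555; update p ← p + (dp/dt)·Δt with the new parameters.
  1  |  dp/dt·Δt = +0.073557  |  p_1 = 0.599105
  2  |  dp/dt·Δt = +0.057852  |  p_2 = 0.656957
  3  |  dp/dt·Δt = +0.041015  |  p_3 = 0.697972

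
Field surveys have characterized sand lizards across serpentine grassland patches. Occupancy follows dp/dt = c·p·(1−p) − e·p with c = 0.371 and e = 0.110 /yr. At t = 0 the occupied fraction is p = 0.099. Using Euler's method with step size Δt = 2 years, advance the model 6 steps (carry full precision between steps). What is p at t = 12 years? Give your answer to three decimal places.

Update rule: p ← p + [c·p·(1−p) − e·p]·Δt with Δt = 2.
step 1: Δp = +0.04441, p = 0.14341
step 2: Δp = +0.05960, p = 0.20300
step 3: Δp = +0.07539, p = 0.27839
step 4: Δp = +0.08781, p = 0.36621
step 5: Δp = +0.09165, p = 0.45786
step 6: Δp = +0.08345, p = 0.54131

0.541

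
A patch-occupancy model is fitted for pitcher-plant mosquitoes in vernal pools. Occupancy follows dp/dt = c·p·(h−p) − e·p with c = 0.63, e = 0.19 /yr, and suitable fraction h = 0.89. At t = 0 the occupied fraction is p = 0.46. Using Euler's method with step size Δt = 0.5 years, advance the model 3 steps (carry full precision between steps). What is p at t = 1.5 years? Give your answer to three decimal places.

0.510

Update rule: p ← p + [c·p·(h−p) − e·p]·Δt with Δt = 0.5.
t = 0.5: p = 0.46000 + (+0.01861) = 0.47861
t = 1: p = 0.47861 + (+0.01655) = 0.49516
t = 1.5: p = 0.49516 + (+0.01454) = 0.50971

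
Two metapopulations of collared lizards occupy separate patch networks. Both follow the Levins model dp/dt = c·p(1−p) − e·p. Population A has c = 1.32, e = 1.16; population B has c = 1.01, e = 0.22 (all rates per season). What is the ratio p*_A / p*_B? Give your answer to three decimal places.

A: p*_A = 1 − 1.16/1.32 = 0.1212.
B: p*_B = 1 − 0.22/1.01 = 0.7822.
p*_A / p*_B = 0.1212/0.7822 = 0.1550.

0.155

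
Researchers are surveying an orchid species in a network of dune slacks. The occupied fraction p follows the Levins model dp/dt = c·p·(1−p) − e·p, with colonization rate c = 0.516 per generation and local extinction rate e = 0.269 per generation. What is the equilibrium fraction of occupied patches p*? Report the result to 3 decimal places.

Setting dp/dt = 0 and dividing through by p* gives c·(1−p*) = e.
So p* = 1 − e/c = 1 − 0.269/0.516 = 1 − 0.5213 = 0.4787.

0.479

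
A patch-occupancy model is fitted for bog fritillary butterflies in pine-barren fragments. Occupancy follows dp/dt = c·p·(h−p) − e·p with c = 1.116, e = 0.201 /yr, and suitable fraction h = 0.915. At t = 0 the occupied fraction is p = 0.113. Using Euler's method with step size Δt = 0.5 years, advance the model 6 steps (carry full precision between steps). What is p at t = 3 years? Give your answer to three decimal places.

0.480

Update rule: p ← p + [c·p·(h−p) − e·p]·Δt with Δt = 0.5.
  1  |  dp/dt·Δt = +0.039213  |  p_1 = 0.152213
  2  |  dp/dt·Δt = +0.049490  |  p_2 = 0.201703
  3  |  dp/dt·Δt = +0.060011  |  p_3 = 0.261713
  4  |  dp/dt·Δt = +0.069101  |  p_4 = 0.330814
  5  |  dp/dt·Δt = +0.074591  |  p_5 = 0.405405
  6  |  dp/dt·Δt = +0.074535  |  p_6 = 0.479940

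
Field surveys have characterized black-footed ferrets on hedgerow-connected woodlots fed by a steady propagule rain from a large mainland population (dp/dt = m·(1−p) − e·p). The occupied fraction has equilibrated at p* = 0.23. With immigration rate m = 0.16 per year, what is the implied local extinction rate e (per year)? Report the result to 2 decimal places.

0.54

At equilibrium m(1−p*) = e·p*, so e = m(1−p*)/p*.
e = 0.16 × 0.7700 / 0.23 = 0.5357.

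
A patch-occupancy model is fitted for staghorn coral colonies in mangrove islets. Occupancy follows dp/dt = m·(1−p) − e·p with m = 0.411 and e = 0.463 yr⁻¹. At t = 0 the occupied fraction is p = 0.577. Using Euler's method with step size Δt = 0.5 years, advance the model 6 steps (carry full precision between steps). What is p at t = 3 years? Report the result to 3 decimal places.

0.474

Update rule: p ← p + [m·(1−p) − e·p]·Δt with Δt = 0.5.
p: 0.57700 → 0.53035  (Δp = -0.04665)
p: 0.53035 → 0.50409  (Δp = -0.02626)
p: 0.50409 → 0.48930  (Δp = -0.01479)
p: 0.48930 → 0.48098  (Δp = -0.00832)
p: 0.48098 → 0.47629  (Δp = -0.00469)
p: 0.47629 → 0.47365  (Δp = -0.00264)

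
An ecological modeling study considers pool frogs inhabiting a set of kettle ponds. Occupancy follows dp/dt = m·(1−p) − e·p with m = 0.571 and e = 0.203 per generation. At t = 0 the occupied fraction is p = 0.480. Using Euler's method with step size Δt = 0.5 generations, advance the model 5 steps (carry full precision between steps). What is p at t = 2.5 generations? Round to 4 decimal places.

Update rule: p ← p + [m·(1−p) − e·p]·Δt with Δt = 0.5.
t = 0.5: p = 0.48000 + (+0.09974) = 0.57974
t = 1: p = 0.57974 + (+0.06114) = 0.64088
t = 1.5: p = 0.64088 + (+0.03748) = 0.67836
t = 2: p = 0.67836 + (+0.02297) = 0.70133
t = 2.5: p = 0.70133 + (+0.01408) = 0.71542

0.7154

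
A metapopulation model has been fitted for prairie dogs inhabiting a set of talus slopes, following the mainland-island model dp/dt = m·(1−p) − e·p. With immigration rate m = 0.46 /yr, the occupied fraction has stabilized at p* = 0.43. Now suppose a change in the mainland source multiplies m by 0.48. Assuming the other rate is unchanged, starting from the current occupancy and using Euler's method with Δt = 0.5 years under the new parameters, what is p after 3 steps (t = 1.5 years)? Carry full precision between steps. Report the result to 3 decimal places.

Balance m(1−p*) = e·p* gives e = m(1−p*)/p* = 0.46×0.57000/0.43000 = 0.60977.
Starting from p₀ = 0.43000; update p ← p + (dp/dt)·Δt with the new parameters.
  1  |  dp/dt·Δt = -0.068172  |  p_1 = 0.361828
  2  |  dp/dt·Δt = -0.039861  |  p_2 = 0.321967
  3  |  dp/dt·Δt = -0.023308  |  p_3 = 0.298659

0.299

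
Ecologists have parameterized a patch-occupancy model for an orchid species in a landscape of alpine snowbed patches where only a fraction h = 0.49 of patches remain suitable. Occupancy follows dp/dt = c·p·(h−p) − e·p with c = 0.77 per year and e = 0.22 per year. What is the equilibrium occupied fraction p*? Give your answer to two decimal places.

Setting dp/dt = 0 and dividing by p* gives c·(h−p*) = e.
So p* = h − e/c = 0.49 − 0.22/0.77 = 0.49 − 0.2857 = 0.2043.

0.20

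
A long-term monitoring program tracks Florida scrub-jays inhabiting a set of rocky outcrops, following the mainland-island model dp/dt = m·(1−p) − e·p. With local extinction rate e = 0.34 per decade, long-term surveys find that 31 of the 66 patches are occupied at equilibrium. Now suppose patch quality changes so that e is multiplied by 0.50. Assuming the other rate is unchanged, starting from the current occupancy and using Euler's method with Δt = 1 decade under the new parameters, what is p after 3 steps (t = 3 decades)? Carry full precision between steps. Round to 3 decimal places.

0.614

Observed p* = 31/66 = 0.46970.
Balance m(1−p*) = e·p* gives m = e·p*/(1−p*) = 0.34×0.46970/0.53030 = 0.30114.
Starting from p₀ = 0.46970; update p ← p + (dp/dt)·Δt with the new parameters.
t = 1: p = 0.46970 + (+0.07985) = 0.54955
t = 2: p = 0.54955 + (+0.04223) = 0.59177
t = 3: p = 0.59177 + (+0.02233) = 0.61411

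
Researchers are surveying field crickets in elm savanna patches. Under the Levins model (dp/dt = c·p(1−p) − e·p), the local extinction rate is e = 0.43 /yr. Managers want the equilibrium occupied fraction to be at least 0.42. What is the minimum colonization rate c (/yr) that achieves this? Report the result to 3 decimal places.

p* = 1 − e/c ≥ 0.42 requires e/c ≤ 0.5800, i.e. c ≥ e/0.5800.
c_min = 0.43/0.5800 = 0.7414.

0.741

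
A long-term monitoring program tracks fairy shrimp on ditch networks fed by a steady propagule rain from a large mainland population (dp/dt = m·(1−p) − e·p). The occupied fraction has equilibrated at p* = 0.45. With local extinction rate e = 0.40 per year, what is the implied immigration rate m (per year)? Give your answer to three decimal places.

0.327

At equilibrium m(1−p*) = e·p*, so m = e·p*/(1−p*).
m = 0.40 × 0.45 / 0.5500 = 0.1800/0.5500 = 0.3273.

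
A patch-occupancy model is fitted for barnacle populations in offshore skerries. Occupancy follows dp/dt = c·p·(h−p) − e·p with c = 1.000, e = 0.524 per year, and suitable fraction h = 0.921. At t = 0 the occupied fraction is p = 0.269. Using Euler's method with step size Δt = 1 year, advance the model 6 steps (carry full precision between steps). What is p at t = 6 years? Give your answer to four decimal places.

Update rule: p ← p + [c·p·(h−p) − e·p]·Δt with Δt = 1.
step 1: Δp = +0.03443, p = 0.30343
step 2: Δp = +0.02839, p = 0.33182
step 3: Δp = +0.02163, p = 0.35345
step 4: Δp = +0.01539, p = 0.36884
step 5: Δp = +0.01039, p = 0.37923
step 6: Δp = +0.00674, p = 0.38597

0.3860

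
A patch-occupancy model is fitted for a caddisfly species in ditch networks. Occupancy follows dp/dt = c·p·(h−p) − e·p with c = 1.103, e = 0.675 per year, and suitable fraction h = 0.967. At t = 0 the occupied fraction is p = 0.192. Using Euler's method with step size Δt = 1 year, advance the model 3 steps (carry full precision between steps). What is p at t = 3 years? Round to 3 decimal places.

0.286

Update rule: p ← p + [c·p·(h−p) − e·p]·Δt with Δt = 1.
p: 0.19200 → 0.22653  (Δp = +0.03453)
p: 0.22653 → 0.25863  (Δp = +0.03211)
p: 0.25863 → 0.28613  (Δp = +0.02750)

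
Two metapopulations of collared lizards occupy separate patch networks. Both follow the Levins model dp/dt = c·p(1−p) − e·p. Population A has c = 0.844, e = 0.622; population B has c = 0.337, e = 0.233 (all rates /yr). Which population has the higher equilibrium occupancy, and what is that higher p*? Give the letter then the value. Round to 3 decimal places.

A: p*_A = 1 − 0.622/0.844 = 0.2630.
B: p*_B = 1 − 0.233/0.337 = 0.3086.
B is higher at 0.3086.

B, 0.309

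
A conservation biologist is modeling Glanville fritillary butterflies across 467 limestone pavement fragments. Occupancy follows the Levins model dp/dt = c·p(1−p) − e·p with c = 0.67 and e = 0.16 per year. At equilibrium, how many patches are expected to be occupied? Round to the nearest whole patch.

355

p* = 1 − e/c = 1 − 0.16/0.67 = 0.7612.
Expected occupied patches = N × p* = 467 × 0.7612 = 355.48 ≈ 355.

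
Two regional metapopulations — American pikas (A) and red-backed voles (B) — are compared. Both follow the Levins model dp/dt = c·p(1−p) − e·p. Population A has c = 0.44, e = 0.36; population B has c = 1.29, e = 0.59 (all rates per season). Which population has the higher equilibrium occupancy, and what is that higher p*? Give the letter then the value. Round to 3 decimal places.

A: p*_A = 1 − 0.36/0.44 = 0.1818.
B: p*_B = 1 − 0.59/1.29 = 0.5426.
B is higher at 0.5426.

B, 0.543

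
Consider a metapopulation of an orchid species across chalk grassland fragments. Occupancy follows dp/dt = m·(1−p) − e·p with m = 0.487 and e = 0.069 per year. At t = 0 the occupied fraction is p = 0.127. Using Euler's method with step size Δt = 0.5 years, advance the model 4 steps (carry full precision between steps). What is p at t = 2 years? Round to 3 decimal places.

0.672

Update rule: p ← p + [m·(1−p) − e·p]·Δt with Δt = 0.5.
  1  |  dp/dt·Δt = +0.208194  |  p_1 = 0.335194
  2  |  dp/dt·Δt = +0.150316  |  p_2 = 0.485510
  3  |  dp/dt·Δt = +0.108528  |  p_3 = 0.594038
  4  |  dp/dt·Δt = +0.078357  |  p_4 = 0.672396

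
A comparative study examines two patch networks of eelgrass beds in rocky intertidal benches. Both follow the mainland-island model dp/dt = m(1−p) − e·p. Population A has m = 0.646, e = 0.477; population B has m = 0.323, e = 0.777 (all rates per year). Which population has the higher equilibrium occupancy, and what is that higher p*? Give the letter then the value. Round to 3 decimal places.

A: p*_A = m/(m+e) = 0.646/1.1230 = 0.5752.
B: p*_B = 0.323/1.1000 = 0.2936.
A is higher at 0.5752.

A, 0.575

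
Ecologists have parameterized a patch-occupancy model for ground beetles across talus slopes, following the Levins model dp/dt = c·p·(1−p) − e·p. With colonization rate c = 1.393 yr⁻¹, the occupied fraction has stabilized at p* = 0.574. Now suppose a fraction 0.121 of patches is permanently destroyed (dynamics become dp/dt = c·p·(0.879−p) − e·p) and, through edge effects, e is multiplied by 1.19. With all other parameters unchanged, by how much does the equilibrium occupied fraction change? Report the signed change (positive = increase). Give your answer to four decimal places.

Balance c(1−p*) = e gives e = 1.393×(1 − 0.57400) = 0.59342.
New p* = 0.879 − e/c = 0.879 − 0.70617/1.39300 = 0.37206.
Δp* = 0.37206 − 0.57400 = -0.20194.

-0.2019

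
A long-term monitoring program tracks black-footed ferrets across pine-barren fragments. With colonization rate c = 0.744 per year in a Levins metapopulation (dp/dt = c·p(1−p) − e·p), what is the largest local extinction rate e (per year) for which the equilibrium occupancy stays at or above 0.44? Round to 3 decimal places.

1 − e/c ≥ 0.44 ⇒ e ≤ c(1 − 0.44) = 0.744 × 0.5600.
e_max = 0.4166.

0.417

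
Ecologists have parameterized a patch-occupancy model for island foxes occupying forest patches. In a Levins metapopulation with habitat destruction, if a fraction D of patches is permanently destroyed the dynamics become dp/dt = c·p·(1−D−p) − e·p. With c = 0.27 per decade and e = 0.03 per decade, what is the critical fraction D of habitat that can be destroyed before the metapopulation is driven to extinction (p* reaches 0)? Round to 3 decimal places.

The nontrivial equilibrium is p* = (1−D) − e/c; extinction occurs when this hits zero.
So D_crit = 1 − e/c = 1 − 0.03/0.27 = 1 − 0.1111 = 0.8889.
Note this equals the original equilibrium occupancy — the Levins extinction-debt result.

0.889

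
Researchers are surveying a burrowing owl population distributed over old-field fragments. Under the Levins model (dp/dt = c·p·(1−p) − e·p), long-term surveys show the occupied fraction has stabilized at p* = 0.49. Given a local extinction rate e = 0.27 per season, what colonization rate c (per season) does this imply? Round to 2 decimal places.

At equilibrium c(1−p*) = e, so c = e/(1−p*).
c = 0.27/(1 − 0.49) = 0.27/0.5100 = 0.5294.

0.53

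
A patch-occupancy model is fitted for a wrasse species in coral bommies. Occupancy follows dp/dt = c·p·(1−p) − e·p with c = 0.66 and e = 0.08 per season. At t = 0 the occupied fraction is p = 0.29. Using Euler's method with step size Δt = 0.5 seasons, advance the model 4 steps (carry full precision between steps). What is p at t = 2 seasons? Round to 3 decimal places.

0.534

Update rule: p ← p + [c·p·(1−p) − e·p]·Δt with Δt = 0.5.
  1  |  dp/dt·Δt = +0.056347  |  p_1 = 0.346347
  2  |  dp/dt·Δt = +0.060855  |  p_2 = 0.407202
  3  |  dp/dt·Δt = +0.063370  |  p_3 = 0.470572
  4  |  dp/dt·Δt = +0.063391  |  p_4 = 0.533964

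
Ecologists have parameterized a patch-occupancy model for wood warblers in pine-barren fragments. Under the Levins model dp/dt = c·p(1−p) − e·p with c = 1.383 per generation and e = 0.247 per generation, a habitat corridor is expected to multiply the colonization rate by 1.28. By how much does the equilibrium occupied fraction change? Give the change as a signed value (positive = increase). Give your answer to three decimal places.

0.039

Before: p* = 1 − 0.247/1.383 = 0.8214.
After the change, c = 1.77024, e = 0.247, so p* = 1 − 0.247/1.77024 = 0.8605.
Δp* = 0.8605 − 0.8214 = +0.0391.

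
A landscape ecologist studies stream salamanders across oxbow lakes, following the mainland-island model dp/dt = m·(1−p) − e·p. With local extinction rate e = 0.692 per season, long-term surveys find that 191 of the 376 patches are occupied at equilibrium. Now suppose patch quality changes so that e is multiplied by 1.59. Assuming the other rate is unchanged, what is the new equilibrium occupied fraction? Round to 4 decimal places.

Observed p* = 191/376 = 0.50798.
Balance m(1−p*) = e·p* gives m = e·p*/(1−p*) = 0.692×0.50798/0.49202 = 0.71445.
New p* = m/(m+e) = 0.71445/(0.71445+1.10028) = 0.39369.

0.3937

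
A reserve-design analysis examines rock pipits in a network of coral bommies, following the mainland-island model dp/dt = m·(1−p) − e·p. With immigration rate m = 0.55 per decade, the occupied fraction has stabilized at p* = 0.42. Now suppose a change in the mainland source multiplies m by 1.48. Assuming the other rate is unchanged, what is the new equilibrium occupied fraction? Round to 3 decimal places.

0.517

Balance m(1−p*) = e·p* gives e = m(1−p*)/p* = 0.55×0.58000/0.42000 = 0.75952.
New p* = m/(m+e) = 0.81400/(0.81400+0.75952) = 0.51731.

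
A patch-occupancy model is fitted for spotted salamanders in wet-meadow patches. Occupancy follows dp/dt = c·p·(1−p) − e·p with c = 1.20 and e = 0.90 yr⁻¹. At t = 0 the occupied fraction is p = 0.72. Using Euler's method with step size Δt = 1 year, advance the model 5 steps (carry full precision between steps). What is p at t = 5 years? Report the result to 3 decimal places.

0.262

Update rule: p ← p + [c·p·(1−p) − e·p]·Δt with Δt = 1.
step 1: Δp = -0.40608, p = 0.31392
step 2: Δp = -0.02408, p = 0.28984
step 3: Δp = -0.01386, p = 0.27598
step 4: Δp = -0.00861, p = 0.26738
step 5: Δp = -0.00558, p = 0.26180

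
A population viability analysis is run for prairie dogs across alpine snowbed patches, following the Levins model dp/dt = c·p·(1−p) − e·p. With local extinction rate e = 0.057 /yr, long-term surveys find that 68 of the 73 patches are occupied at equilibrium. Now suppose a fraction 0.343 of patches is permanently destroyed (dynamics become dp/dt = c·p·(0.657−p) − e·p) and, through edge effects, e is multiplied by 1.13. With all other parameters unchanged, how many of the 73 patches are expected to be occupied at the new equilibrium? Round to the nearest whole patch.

42

Observed p* = 68/73 = 0.93151.
Balance c(1−p*) = e gives c = e/(1 − 0.93151) = 0.057/0.06849 = 0.83224.
New p* = 0.657 − e/c = 0.657 − 0.06441/0.83224 = 0.57961.
Expected occupied = 73 × 0.57961 = 42.31 ≈ 42.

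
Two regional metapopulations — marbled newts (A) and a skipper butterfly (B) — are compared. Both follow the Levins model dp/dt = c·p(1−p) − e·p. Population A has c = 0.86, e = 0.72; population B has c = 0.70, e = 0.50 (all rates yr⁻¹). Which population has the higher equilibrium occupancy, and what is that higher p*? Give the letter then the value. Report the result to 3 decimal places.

A: p*_A = 1 − 0.72/0.86 = 0.1628.
B: p*_B = 1 − 0.50/0.70 = 0.2857.
B is higher at 0.2857.

B, 0.286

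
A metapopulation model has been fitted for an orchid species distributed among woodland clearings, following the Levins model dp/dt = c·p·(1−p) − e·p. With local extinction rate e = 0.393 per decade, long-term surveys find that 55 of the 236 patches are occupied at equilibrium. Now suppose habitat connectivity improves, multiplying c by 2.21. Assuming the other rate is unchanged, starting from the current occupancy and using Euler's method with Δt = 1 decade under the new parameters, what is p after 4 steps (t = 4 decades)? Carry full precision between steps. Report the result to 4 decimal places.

Observed p* = 55/236 = 0.23305.
Balance c(1−p*) = e gives c = e/(1 − 0.23305) = 0.393/0.76695 = 0.51242.
Starting from p₀ = 0.23305; update p ← p + (dp/dt)·Δt with the new parameters.
step 1: Δp = +0.11082, p = 0.34387
step 2: Δp = +0.12037, p = 0.46424
step 3: Δp = +0.09922, p = 0.56346
step 4: Δp = +0.05711, p = 0.62057

0.6206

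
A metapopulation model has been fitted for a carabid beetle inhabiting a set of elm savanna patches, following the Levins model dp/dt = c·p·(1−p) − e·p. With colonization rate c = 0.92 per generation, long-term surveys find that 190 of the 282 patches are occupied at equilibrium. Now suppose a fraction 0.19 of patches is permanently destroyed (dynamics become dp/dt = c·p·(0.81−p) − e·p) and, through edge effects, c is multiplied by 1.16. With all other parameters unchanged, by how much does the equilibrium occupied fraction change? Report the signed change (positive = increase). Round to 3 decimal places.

-0.145

Observed p* = 190/282 = 0.67376.
Balance c(1−p*) = e gives e = 0.92×(1 − 0.67376) = 0.30014.
New p* = 0.81 − e/c = 0.81 − 0.30014/1.06720 = 0.52876.
Δp* = 0.52876 − 0.67376 = -0.14500.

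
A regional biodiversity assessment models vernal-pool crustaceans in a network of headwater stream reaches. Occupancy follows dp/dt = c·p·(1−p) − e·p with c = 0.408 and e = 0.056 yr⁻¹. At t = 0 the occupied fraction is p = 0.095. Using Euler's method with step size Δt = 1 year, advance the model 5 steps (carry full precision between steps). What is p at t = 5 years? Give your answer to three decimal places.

0.329

Update rule: p ← p + [c·p·(1−p) − e·p]·Δt with Δt = 1.
t = 1: p = 0.09500 + (+0.02976) = 0.12476
t = 2: p = 0.12476 + (+0.03756) = 0.16232
t = 3: p = 0.16232 + (+0.04639) = 0.20871
t = 4: p = 0.20871 + (+0.05569) = 0.26440
t = 5: p = 0.26440 + (+0.06455) = 0.32895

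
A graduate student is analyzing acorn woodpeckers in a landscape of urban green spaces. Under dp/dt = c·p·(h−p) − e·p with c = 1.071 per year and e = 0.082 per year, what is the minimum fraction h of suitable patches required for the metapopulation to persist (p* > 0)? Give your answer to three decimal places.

p* = h − e/c is positive only when h > e/c.
h_min = e/c = 0.082/1.071 = 0.0766.

0.077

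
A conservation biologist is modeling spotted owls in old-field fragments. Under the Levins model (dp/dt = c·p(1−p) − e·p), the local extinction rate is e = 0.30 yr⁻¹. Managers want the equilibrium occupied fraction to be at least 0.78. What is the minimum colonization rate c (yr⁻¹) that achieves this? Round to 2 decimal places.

1.36

p* = 1 − e/c ≥ 0.78 requires e/c ≤ 0.2200, i.e. c ≥ e/0.2200.
c_min = 0.30/0.2200 = 1.3636.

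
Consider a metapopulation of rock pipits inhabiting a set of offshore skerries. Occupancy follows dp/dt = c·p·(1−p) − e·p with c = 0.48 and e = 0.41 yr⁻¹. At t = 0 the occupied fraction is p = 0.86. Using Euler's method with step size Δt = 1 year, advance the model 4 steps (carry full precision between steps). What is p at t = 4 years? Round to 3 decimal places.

Update rule: p ← p + [c·p·(1−p) − e·p]·Δt with Δt = 1.
t = 1: p = 0.86000 + (-0.29481) = 0.56519
t = 2: p = 0.56519 + (-0.11377) = 0.45142
t = 3: p = 0.45142 + (-0.06622) = 0.38521
t = 4: p = 0.38521 + (-0.04426) = 0.34095

0.341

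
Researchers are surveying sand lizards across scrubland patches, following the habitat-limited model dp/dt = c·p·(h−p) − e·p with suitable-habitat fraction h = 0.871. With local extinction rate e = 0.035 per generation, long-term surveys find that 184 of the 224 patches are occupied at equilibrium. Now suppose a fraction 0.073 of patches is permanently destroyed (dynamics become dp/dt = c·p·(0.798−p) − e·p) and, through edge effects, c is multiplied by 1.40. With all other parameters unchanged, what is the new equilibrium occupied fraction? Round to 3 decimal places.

Observed p* = 184/224 = 0.82143.
Balance c(h−p*) = e gives c = e/(0.871 − 0.82143) = 0.035/0.04957 = 0.70607.
New p* = 0.798 − e/c = 0.798 − 0.03500/0.98850 = 0.76259.

0.763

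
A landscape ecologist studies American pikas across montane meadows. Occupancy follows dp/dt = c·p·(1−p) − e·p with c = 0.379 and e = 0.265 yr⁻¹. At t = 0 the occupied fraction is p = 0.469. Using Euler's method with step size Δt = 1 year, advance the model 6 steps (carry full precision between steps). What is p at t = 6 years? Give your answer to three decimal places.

0.361

Update rule: p ← p + [c·p·(1−p) − e·p]·Δt with Δt = 1.
p: 0.46900 → 0.43910  (Δp = -0.02990)
p: 0.43910 → 0.41608  (Δp = -0.02302)
p: 0.41608 → 0.39790  (Δp = -0.01818)
p: 0.39790 → 0.38326  (Δp = -0.01464)
p: 0.38326 → 0.37128  (Δp = -0.01198)
p: 0.37128 → 0.36136  (Δp = -0.00992)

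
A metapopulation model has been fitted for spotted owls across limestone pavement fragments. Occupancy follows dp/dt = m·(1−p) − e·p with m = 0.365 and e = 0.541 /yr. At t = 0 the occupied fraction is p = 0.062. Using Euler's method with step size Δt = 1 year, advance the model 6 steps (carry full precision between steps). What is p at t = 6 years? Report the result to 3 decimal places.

0.403

Update rule: p ← p + [m·(1−p) − e·p]·Δt with Δt = 1.
  1  |  dp/dt·Δt = +0.308828  |  p_1 = 0.370828
  2  |  dp/dt·Δt = +0.029030  |  p_2 = 0.399858
  3  |  dp/dt·Δt = +0.002729  |  p_3 = 0.402587
  4  |  dp/dt·Δt = +0.000257  |  p_4 = 0.402843
  5  |  dp/dt·Δt = +0.000024  |  p_5 = 0.402867
  6  |  dp/dt·Δt = +0.000002  |  p_6 = 0.402870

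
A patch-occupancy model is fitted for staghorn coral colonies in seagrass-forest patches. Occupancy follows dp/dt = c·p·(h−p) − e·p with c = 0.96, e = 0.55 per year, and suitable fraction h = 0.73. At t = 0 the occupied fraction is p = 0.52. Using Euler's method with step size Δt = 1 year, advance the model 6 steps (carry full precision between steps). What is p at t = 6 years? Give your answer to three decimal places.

0.200

Update rule: p ← p + [c·p·(h−p) − e·p]·Δt with Δt = 1.
t = 1: p = 0.52000 + (-0.18117) = 0.33883
t = 2: p = 0.33883 + (-0.05912) = 0.27971
t = 3: p = 0.27971 + (-0.03293) = 0.24678
t = 4: p = 0.24678 + (-0.02125) = 0.22553
t = 5: p = 0.22553 + (-0.01482) = 0.21071
t = 6: p = 0.21071 + (-0.01085) = 0.19986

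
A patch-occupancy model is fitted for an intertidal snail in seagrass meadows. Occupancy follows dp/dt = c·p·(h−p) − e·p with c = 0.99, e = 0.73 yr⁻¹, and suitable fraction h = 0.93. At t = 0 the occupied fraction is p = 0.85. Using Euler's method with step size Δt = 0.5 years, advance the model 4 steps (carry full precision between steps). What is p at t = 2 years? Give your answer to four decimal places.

Update rule: p ← p + [c·p·(h−p) − e·p]·Δt with Δt = 0.5.
  1  |  dp/dt·Δt = -0.276590  |  p_1 = 0.573410
  2  |  dp/dt·Δt = -0.108081  |  p_2 = 0.465329
  3  |  dp/dt·Δt = -0.062814  |  p_3 = 0.402515
  4  |  dp/dt·Δt = -0.041819  |  p_4 = 0.360696

0.3607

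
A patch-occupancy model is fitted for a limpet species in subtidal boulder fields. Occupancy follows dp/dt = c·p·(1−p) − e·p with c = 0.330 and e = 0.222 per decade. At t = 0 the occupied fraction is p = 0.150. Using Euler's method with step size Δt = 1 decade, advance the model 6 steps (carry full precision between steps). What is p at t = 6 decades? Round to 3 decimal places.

Update rule: p ← p + [c·p·(1−p) − e·p]·Δt with Δt = 1.
t = 1: p = 0.15000 + (+0.00878) = 0.15877
t = 2: p = 0.15877 + (+0.00883) = 0.16760
t = 3: p = 0.16760 + (+0.00883) = 0.17643
t = 4: p = 0.17643 + (+0.00878) = 0.18522
t = 5: p = 0.18522 + (+0.00868) = 0.19390
t = 6: p = 0.19390 + (+0.00853) = 0.20243

0.202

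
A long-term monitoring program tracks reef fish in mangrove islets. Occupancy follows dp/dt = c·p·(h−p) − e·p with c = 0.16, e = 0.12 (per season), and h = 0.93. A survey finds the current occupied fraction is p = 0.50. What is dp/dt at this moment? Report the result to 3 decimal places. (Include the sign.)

Colonization term: c·p·(h−p) = 0.16×0.50×0.4300 = 0.03440.
Extinction term: e·p = 0.06000.
dp/dt = 0.03440 − 0.06000 = -0.02560.

-0.026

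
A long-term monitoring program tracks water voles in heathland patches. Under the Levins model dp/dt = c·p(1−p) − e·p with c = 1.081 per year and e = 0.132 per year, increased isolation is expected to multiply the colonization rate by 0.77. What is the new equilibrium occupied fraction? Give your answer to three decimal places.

Before: p* = 1 − 0.132/1.081 = 0.8779.
After the change, c = 0.83237, e = 0.132, so p* = 1 − 0.132/0.83237 = 0.8414.

0.841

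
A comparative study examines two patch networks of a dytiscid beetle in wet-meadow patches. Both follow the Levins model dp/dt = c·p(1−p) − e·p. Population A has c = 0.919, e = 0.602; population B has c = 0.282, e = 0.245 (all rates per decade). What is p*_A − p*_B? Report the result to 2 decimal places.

A: p*_A = 1 − 0.602/0.919 = 0.3449.
B: p*_B = 1 − 0.245/0.282 = 0.1312.
p*_A − p*_B = 0.3449 − 0.1312 = 0.2137.

0.21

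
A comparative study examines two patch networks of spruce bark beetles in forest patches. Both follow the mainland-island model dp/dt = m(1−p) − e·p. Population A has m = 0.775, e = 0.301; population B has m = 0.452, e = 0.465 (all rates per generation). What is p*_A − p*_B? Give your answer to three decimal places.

A: p*_A = m/(m+e) = 0.775/1.0760 = 0.7203.
B: p*_B = 0.452/0.9170 = 0.4929.
p*_A − p*_B = 0.7203 − 0.4929 = 0.2273.

0.227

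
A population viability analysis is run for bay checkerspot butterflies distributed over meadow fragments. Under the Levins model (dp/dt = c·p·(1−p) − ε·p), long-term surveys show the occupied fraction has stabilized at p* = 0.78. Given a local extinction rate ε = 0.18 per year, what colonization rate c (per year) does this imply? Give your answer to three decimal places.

At equilibrium c(1−p*) = ε, so c = ε/(1−p*).
c = 0.18/(1 − 0.78) = 0.18/0.2200 = 0.8182.

0.818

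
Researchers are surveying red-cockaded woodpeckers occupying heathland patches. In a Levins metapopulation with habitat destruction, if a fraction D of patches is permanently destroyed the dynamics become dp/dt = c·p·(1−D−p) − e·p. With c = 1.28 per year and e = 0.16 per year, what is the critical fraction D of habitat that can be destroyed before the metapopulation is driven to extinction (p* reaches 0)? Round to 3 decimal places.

0.875

The nontrivial equilibrium is p* = (1−D) − e/c; extinction occurs when this hits zero.
So D_crit = 1 − e/c = 1 − 0.16/1.28 = 1 − 0.1250 = 0.8750.
Note this equals the original equilibrium occupancy — the Levins extinction-debt result.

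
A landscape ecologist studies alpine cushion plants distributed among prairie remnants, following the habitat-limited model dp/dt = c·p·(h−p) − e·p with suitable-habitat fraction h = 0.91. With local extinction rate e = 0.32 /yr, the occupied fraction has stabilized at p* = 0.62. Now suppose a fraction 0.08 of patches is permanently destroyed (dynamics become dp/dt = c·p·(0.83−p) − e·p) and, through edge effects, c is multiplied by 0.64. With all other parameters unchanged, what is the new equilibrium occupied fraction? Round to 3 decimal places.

0.377

Balance c(h−p*) = e gives c = e/(0.91 − 0.62000) = 0.32/0.29000 = 1.10345.
New p* = 0.83 − e/c = 0.83 − 0.32000/0.70621 = 0.37688.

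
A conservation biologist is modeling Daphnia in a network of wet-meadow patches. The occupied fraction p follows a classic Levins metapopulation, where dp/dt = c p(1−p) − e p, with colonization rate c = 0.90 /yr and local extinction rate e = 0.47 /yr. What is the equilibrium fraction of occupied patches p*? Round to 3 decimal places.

Setting dp/dt = 0 and dividing through by p* gives c·(1−p*) = e.
So p* = 1 − e/c = 1 − 0.47/0.90 = 1 − 0.5222 = 0.4778.

0.478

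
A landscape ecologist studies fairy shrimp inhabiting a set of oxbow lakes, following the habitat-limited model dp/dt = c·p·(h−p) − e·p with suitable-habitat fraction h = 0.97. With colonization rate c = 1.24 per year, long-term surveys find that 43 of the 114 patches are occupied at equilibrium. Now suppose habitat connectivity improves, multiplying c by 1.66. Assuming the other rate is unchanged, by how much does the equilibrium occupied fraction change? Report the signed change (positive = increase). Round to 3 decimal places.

Observed p* = 43/114 = 0.37719.
Balance c(h−p*) = e gives e = 1.24×(0.97 − 0.37719) = 0.73508.
New p* = 0.97 − e/c = 0.97 − 0.73508/2.05840 = 0.61289.
Δp* = 0.61289 − 0.37719 = +0.23570.

0.236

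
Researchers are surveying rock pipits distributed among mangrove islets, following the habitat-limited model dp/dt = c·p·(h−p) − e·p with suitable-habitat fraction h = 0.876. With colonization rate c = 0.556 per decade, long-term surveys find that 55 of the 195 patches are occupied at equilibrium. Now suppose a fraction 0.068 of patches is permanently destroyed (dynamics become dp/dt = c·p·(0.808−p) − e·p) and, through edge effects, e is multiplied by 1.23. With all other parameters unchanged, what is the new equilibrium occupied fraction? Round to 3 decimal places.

Observed p* = 55/195 = 0.28205.
Balance c(h−p*) = e gives e = 0.556×(0.876 − 0.28205) = 0.33024.
New p* = 0.808 − e/c = 0.808 − 0.40620/0.55600 = 0.07742.

0.077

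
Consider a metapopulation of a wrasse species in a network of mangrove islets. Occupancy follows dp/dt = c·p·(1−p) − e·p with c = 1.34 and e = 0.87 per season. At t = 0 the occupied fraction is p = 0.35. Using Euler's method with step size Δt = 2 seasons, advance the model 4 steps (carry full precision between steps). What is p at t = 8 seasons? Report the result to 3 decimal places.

Update rule: p ← p + [c·p·(1−p) − e·p]·Δt with Δt = 2.
p: 0.35000 → 0.35070  (Δp = +0.00070)
p: 0.35070 → 0.35074  (Δp = +0.00004)
p: 0.35074 → 0.35075  (Δp = +0.00000)
p: 0.35075 → 0.35075  (Δp = +0.00000)

0.351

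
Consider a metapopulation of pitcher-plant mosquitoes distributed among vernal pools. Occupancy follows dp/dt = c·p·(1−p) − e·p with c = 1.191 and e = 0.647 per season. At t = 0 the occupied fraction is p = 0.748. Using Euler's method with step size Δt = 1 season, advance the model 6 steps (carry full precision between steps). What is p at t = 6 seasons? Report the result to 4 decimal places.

Update rule: p ← p + [c·p·(1−p) − e·p]·Δt with Δt = 1.
t = 1: p = 0.74800 + (-0.25946) = 0.48854
t = 2: p = 0.48854 + (-0.01849) = 0.47005
t = 3: p = 0.47005 + (-0.00744) = 0.46261
t = 4: p = 0.46261 + (-0.00322) = 0.45939
t = 5: p = 0.45939 + (-0.00144) = 0.45795
t = 6: p = 0.45795 + (-0.00065) = 0.45730

0.4573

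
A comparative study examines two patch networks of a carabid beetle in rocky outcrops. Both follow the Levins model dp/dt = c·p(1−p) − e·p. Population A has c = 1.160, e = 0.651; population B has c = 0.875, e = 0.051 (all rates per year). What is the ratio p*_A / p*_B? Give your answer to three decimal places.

0.466

A: p*_A = 1 − 0.651/1.160 = 0.4388.
B: p*_B = 1 − 0.051/0.875 = 0.9417.
p*_A / p*_B = 0.4388/0.9417 = 0.4660.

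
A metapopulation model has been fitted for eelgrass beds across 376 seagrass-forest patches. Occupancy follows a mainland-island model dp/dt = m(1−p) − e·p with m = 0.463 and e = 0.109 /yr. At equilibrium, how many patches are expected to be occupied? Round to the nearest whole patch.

304

p* = m/(m+e) = 0.463/0.5720 = 0.8094.
Expected occupied patches = N × p* = 376 × 0.8094 = 304.35 ≈ 304.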